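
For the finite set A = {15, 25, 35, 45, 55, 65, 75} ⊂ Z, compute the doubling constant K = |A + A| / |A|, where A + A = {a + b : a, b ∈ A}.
K = |A + A| / |A| = 13/7

Enumerate A + A = {a + b : a, b ∈ A}. With |A| = 7, there are |A|^2 = 49 ordered sum pairs; collecting distinct values, A + A = {30, 40, 50, 60, 70, 80, 90, 100, 110, 120, 130, 140, 150}, so |A + A| = 13. Thus K = 13/7. Here |A + A| = 2|A| − 1 = 13, the minimum possible — so K = 13/7 is minimal, which holds iff A is an arithmetic progression.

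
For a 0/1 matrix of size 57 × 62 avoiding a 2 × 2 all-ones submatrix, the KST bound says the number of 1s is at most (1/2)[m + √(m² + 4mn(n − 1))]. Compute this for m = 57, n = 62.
z(57, 62; 2, 2) ≤ (1/2)[57 + √(57² + 4·57·62·61)] = (1/2)[57 + √865545] = 493.6734

Kővári–Sós–Turán: let r_1, ..., r_57 be the row sums and z = Σ r_i the total number of 1s. Each pair of columns can share at most one row with both entries 1 (else a 2×2 all-ones block appears), so Σ_i C(r_i, 2) ≤ C(62, 2) = 1891. By convexity Σ_i C(r_i, 2) ≥ 57·C(z/57, 2) = z(z − 57)/(2·57), giving z² − 57z − 57·62·61 ≤ 0 and hence z ≤ (1/2)[57 + √(3249 + 4·215574)] = (1/2)[57 + √865545] ≈ (1/2)(57 + 930.3467) = 493.6734.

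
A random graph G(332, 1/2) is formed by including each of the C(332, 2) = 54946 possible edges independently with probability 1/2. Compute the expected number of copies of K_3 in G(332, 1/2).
E[# K_3] = C(332, 3) · (1/2)^C(3, 2) = 6044060 / 2^3 = 1511015/2 = 755507.5

For each 3-subset S of vertices (there are C(332, 3) = 6044060 such S), let X_S = 1 if S induces a K_3 (all C(3, 2) = 3 edges present). Then P(X_S = 1) = (1/2)^3 = 1/8. By linearity of expectation, E[# K_3] = C(332, 3) · (1/2)^3 = 6044060 / 8 = 1511015/2 = 755507.5.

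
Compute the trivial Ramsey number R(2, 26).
R(2, 26) = 26

R(2, k) = k for all k ≥ 2: in a 2-colouring of K_k, either some edge is red (a red K_2) or all edges are blue (a blue K_k). And K_{25} coloured all-blue has no blue K_26, so R(2, 26) > 25. Hence R(2, 26) = 26.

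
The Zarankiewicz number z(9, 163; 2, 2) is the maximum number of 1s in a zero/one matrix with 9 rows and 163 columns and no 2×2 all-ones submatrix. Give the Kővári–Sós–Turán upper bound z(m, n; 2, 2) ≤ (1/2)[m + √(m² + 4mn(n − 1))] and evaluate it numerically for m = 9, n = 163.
z(9, 163; 2, 2) ≤ (1/2)[9 + √(9² + 4·9·163·162)] = (1/2)[9 + √950697] = 492.0185

Kővári–Sós–Turán: let r_1, ..., r_9 be the row sums and z = Σ r_i the total number of 1s. Each pair of columns can share at most one row with both entries 1 (else a 2×2 all-ones block appears), so Σ_i C(r_i, 2) ≤ C(163, 2) = 13203. By convexity Σ_i C(r_i, 2) ≥ 9·C(z/9, 2) = z(z − 9)/(2·9), giving z² − 9z − 9·163·162 ≤ 0 and hence z ≤ (1/2)[9 + √(81 + 4·237654)] = (1/2)[9 + √950697] ≈ (1/2)(9 + 975.0369) = 492.0185.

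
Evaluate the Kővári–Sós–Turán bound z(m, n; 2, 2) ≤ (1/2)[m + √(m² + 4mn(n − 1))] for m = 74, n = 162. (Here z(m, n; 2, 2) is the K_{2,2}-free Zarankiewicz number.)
z(74, 162; 2, 2) ≤ (1/2)[74 + √(74² + 4·74·162·161)] = (1/2)[74 + √7725748] = 1426.7615

Kővári–Sós–Turán: let r_1, ..., r_74 be the row sums and z = Σ r_i the total number of 1s. Each pair of columns can share at most one row with both entries 1 (else a 2×2 all-ones block appears), so Σ_i C(r_i, 2) ≤ C(162, 2) = 13041. By convexity Σ_i C(r_i, 2) ≥ 74·C(z/74, 2) = z(z − 74)/(2·74), giving z² − 74z − 74·162·161 ≤ 0 and hence z ≤ (1/2)[74 + √(5476 + 4·1930068)] = (1/2)[74 + √7725748] ≈ (1/2)(74 + 2779.523) = 1426.7615.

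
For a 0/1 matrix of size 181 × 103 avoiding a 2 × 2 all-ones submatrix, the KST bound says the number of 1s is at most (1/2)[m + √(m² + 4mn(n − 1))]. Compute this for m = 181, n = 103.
z(181, 103; 2, 2) ≤ (1/2)[181 + √(181² + 4·181·103·102)] = (1/2)[181 + √7639105] = 1472.4465

Kővári–Sós–Turán: let r_1, ..., r_181 be the row sums and z = Σ r_i the total number of 1s. Each pair of columns can share at most one row with both entries 1 (else a 2×2 all-ones block appears), so Σ_i C(r_i, 2) ≤ C(103, 2) = 5253. By convexity Σ_i C(r_i, 2) ≥ 181·C(z/181, 2) = z(z − 181)/(2·181), giving z² − 181z − 181·103·102 ≤ 0 and hence z ≤ (1/2)[181 + √(32761 + 4·1901586)] = (1/2)[181 + √7639105] ≈ (1/2)(181 + 2763.8931) = 1472.4465.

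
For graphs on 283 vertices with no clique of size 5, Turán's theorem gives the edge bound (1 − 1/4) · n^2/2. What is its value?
Turán density bound = (3/4) · 283^2/2 = 240267/8 ≈ 30033.375

Turán's theorem: ex(n, K_{r+1}) is achieved by the complete r-partite Turán graph T(n, r) with parts as balanced as possible, and is at most (1 − 1/r) · n^2/2. For r = 4, n = 283: the density bound is (3/4) · 80089/2 = 240267/8 ≈ 30033.375. The integer-valued extremum is e(T(283, 4)) = 30033, which is strictly less than the density bound 240267/8 since 4 ∤ 283 (the parts of T(283, 4) cannot all be equal).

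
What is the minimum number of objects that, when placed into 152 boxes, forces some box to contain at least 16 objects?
n = (16 − 1)·152 + 1 = 2281

By the generalised pigeonhole principle, to guarantee some box contains ≥ r objects we need more than (r − 1) · k objects total. Threshold: n = (r − 1) · k + 1. With r = 16 and k = 152: n = 15 · 152 + 1 = 2280 + 1 = 2281. For n = 2280 = 15 · 152, we can put exactly 15 objects in every box, avoiding 16 in any single one — so 2281 is tight.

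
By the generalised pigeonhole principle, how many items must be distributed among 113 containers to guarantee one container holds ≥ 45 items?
n = (45 − 1)·113 + 1 = 4973

By the generalised pigeonhole principle, to guarantee some box contains ≥ r objects we need more than (r − 1) · k objects total. Threshold: n = (r − 1) · k + 1. With r = 45 and k = 113: n = 44 · 113 + 1 = 4972 + 1 = 4973. For n = 4972 = 44 · 113, we can put exactly 44 objects in every box, avoiding 45 in any single one — so 4973 is tight.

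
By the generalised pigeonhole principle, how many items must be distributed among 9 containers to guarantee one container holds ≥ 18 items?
n = (18 − 1)·9 + 1 = 154

By the generalised pigeonhole principle, to guarantee some box contains ≥ r objects we need more than (r − 1) · k objects total. Threshold: n = (r − 1) · k + 1. With r = 18 and k = 9: n = 17 · 9 + 1 = 153 + 1 = 154. For n = 153 = 17 · 9, we can put exactly 17 objects in every box, avoiding 18 in any single one — so 154 is tight.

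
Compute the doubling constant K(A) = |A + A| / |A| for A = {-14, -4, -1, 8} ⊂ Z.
K = |A + A| / |A| = 10/4 = 5/2

Enumerate A + A = {a + b : a, b ∈ A}. With |A| = 4, there are |A|^2 = 16 ordered sum pairs; collecting distinct values, A + A = {-28, -18, -15, -8, -6, -5, -2, 4, 7, 16}, so |A + A| = 10. Thus K = 10/4 = 5/2. For comparison, the minimum possible |A + A| over all 4-element sets is 2·4 − 1 = 7 (so min K = 7/4), attained only by arithmetic progressions.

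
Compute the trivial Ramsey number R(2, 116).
R(2, 116) = 116

R(2, k) = k for all k ≥ 2: in a 2-colouring of K_k, either some edge is red (a red K_2) or all edges are blue (a blue K_k). And K_{115} coloured all-blue has no blue K_116, so R(2, 116) > 115. Hence R(2, 116) = 116.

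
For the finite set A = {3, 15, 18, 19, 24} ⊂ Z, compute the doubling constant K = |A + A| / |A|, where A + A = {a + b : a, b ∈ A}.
K = |A + A| / |A| = 15/5 = 3

Enumerate A + A = {a + b : a, b ∈ A}. With |A| = 5, there are |A|^2 = 25 ordered sum pairs; collecting distinct values, A + A = {6, 18, 21, 22, 27, 30, 33, 34, 36, 37, 38, 39, 42, 43, 48}, so |A + A| = 15. Thus K = 15/5 = 3. For comparison, the minimum possible |A + A| over all 5-element sets is 2·5 − 1 = 9 (so min K = 9/5), attained only by arithmetic progressions.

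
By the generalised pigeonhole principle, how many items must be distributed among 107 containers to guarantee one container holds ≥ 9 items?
n = (9 − 1)·107 + 1 = 857

By the generalised pigeonhole principle, to guarantee some box contains ≥ r objects we need more than (r − 1) · k objects total. Threshold: n = (r − 1) · k + 1. With r = 9 and k = 107: n = 8 · 107 + 1 = 856 + 1 = 857. For n = 856 = 8 · 107, we can put exactly 8 objects in every box, avoiding 9 in any single one — so 857 is tight.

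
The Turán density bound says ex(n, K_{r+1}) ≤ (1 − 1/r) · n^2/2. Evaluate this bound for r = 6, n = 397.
Turán density bound = (5/6) · 397^2/2 = 788045/12 ≈ 65670.4167

Turán's theorem: ex(n, K_{r+1}) is achieved by the complete r-partite Turán graph T(n, r) with parts as balanced as possible, and is at most (1 − 1/r) · n^2/2. For r = 6, n = 397: the density bound is (5/6) · 157609/2 = 788045/12 ≈ 65670.4167. The integer-valued extremum is e(T(397, 6)) = 65670, which is strictly less than the density bound 788045/12 since 6 ∤ 397 (the parts of T(397, 6) cannot all be equal).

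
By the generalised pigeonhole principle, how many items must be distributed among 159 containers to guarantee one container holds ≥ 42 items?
n = (42 − 1)·159 + 1 = 6520

By the generalised pigeonhole principle, to guarantee some box contains ≥ r objects we need more than (r − 1) · k objects total. Threshold: n = (r − 1) · k + 1. With r = 42 and k = 159: n = 41 · 159 + 1 = 6519 + 1 = 6520. For n = 6519 = 41 · 159, we can put exactly 41 objects in every box, avoiding 42 in any single one — so 6520 is tight.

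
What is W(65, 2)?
W(65, 2) = 65 + 1 = 66

A 2-term AP is any pair of integers, so a monochromatic 2-AP exists iff some colour is used at least twice. With 65 colours, the colouring i ↦ i on {1, ..., 65} uses each colour once, avoiding any monochromatic pair, so W(65, 2) > 65. For {1, ..., 66}, pigeonhole forces two integers of the same colour, which form a monochromatic 2-AP. Hence W(65, 2) = 66.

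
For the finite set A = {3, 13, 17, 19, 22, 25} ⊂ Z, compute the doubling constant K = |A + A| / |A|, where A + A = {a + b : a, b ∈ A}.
K = |A + A| / |A| = 19/6

Enumerate A + A = {a + b : a, b ∈ A}. With |A| = 6, there are |A|^2 = 36 ordered sum pairs; collecting distinct values, A + A = {6, 16, 20, 22, 25, 26, 28, 30, 32, 34, 35, 36, 38, 39, 41, 42, 44, 47, 50}, so |A + A| = 19. Thus K = 19/6. For comparison, the minimum possible |A + A| over all 6-element sets is 2·6 − 1 = 11 (so min K = 11/6), attained only by arithmetic progressions.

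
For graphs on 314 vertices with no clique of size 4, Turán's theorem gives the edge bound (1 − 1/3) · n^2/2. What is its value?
Turán density bound = (2/3) · 314^2/2 = 98596/3 ≈ 32865.3333

Turán's theorem: ex(n, K_{r+1}) is achieved by the complete r-partite Turán graph T(n, r) with parts as balanced as possible, and is at most (1 − 1/r) · n^2/2. For r = 3, n = 314: the density bound is (2/3) · 98596/2 = 98596/3 ≈ 32865.3333. The integer-valued extremum is e(T(314, 3)) = 32865, which is strictly less than the density bound 98596/3 since 3 ∤ 314 (the parts of T(314, 3) cannot all be equal).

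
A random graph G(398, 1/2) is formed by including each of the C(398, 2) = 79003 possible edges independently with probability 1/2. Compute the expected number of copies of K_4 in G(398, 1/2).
E[# K_4] = C(398, 4) · (1/2)^C(4, 2) = 1029804105 / 2^6 = 16090689.140625

For each 4-subset S of vertices (there are C(398, 4) = 1029804105 such S), let X_S = 1 if S induces a K_4 (all C(4, 2) = 6 edges present). Then P(X_S = 1) = (1/2)^6 = 1/64. By linearity of expectation, E[# K_4] = C(398, 4) · (1/2)^6 = 1029804105 / 64 = 16090689.140625.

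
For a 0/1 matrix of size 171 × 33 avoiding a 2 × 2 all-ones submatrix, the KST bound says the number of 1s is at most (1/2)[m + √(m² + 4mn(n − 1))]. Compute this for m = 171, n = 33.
z(171, 33; 2, 2) ≤ (1/2)[171 + √(171² + 4·171·33·32)] = (1/2)[171 + √751545] = 518.9585

Kővári–Sós–Turán: let r_1, ..., r_171 be the row sums and z = Σ r_i the total number of 1s. Each pair of columns can share at most one row with both entries 1 (else a 2×2 all-ones block appears), so Σ_i C(r_i, 2) ≤ C(33, 2) = 528. By convexity Σ_i C(r_i, 2) ≥ 171·C(z/171, 2) = z(z − 171)/(2·171), giving z² − 171z − 171·33·32 ≤ 0 and hence z ≤ (1/2)[171 + √(29241 + 4·180576)] = (1/2)[171 + √751545] ≈ (1/2)(171 + 866.917) = 518.9585.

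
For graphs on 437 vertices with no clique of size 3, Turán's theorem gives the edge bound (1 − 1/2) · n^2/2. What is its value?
Turán density bound = (1/2) · 437^2/2 = 190969/4 ≈ 47742.25

Turán's theorem: ex(n, K_{r+1}) is achieved by the complete r-partite Turán graph T(n, r) with parts as balanced as possible, and is at most (1 − 1/r) · n^2/2. For r = 2, n = 437: the density bound is (1/2) · 190969/2 = 190969/4 ≈ 47742.25. The integer-valued extremum is e(T(437, 2)) = 47742, which is strictly less than the density bound 190969/4 since 2 ∤ 437 (the parts of T(437, 2) cannot all be equal).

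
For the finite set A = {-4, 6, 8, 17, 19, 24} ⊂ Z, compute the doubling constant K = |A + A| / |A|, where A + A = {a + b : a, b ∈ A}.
K = |A + A| / |A| = 20/6 = 10/3

Enumerate A + A = {a + b : a, b ∈ A}. With |A| = 6, there are |A|^2 = 36 ordered sum pairs; collecting distinct values, A + A = {-8, 2, 4, 12, 13, 14, 15, 16, 20, 23, 25, 27, 30, 32, 34, 36, 38, 41, 43, 48}, so |A + A| = 20. Thus K = 20/6 = 10/3. For comparison, the minimum possible |A + A| over all 6-element sets is 2·6 − 1 = 11 (so min K = 11/6), attained only by arithmetic progressions.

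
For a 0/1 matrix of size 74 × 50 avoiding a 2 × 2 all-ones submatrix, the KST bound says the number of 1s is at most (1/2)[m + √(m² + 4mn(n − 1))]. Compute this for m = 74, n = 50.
z(74, 50; 2, 2) ≤ (1/2)[74 + √(74² + 4·74·50·49)] = (1/2)[74 + √730676] = 464.3979

Kővári–Sós–Turán: let r_1, ..., r_74 be the row sums and z = Σ r_i the total number of 1s. Each pair of columns can share at most one row with both entries 1 (else a 2×2 all-ones block appears), so Σ_i C(r_i, 2) ≤ C(50, 2) = 1225. By convexity Σ_i C(r_i, 2) ≥ 74·C(z/74, 2) = z(z − 74)/(2·74), giving z² − 74z − 74·50·49 ≤ 0 and hence z ≤ (1/2)[74 + √(5476 + 4·181300)] = (1/2)[74 + √730676] ≈ (1/2)(74 + 854.7959) = 464.3979.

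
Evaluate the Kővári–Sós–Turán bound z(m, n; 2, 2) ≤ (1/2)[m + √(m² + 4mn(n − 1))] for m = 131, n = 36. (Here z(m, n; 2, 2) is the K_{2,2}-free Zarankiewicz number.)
z(131, 36; 2, 2) ≤ (1/2)[131 + √(131² + 4·131·36·35)] = (1/2)[131 + √677401] = 477.0219

Kővári–Sós–Turán: let r_1, ..., r_131 be the row sums and z = Σ r_i the total number of 1s. Each pair of columns can share at most one row with both entries 1 (else a 2×2 all-ones block appears), so Σ_i C(r_i, 2) ≤ C(36, 2) = 630. By convexity Σ_i C(r_i, 2) ≥ 131·C(z/131, 2) = z(z − 131)/(2·131), giving z² − 131z − 131·36·35 ≤ 0 and hence z ≤ (1/2)[131 + √(17161 + 4·165060)] = (1/2)[131 + √677401] ≈ (1/2)(131 + 823.0437) = 477.0219.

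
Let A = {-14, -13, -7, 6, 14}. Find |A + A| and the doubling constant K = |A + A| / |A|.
K = |A + A| / |A| = 15/5 = 3

Enumerate A + A = {a + b : a, b ∈ A}. With |A| = 5, there are |A|^2 = 25 ordered sum pairs; collecting distinct values, A + A = {-28, -27, -26, -21, -20, -14, -8, -7, -1, 0, 1, 7, 12, 20, 28}, so |A + A| = 15. Thus K = 15/5 = 3. For comparison, the minimum possible |A + A| over all 5-element sets is 2·5 − 1 = 9 (so min K = 9/5), attained only by arithmetic progressions.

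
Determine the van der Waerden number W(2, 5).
W(2, 5) = 178

W(2, 5) = 178. The lower bound W(2, 5) > 177 comes from an explicit good 2-colouring of [1, 177]; the upper bound W(2, 5) ≤ 178 was verified by exhaustive search over 2-colourings of [1, 178].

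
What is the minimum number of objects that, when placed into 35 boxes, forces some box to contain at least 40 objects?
n = (40 − 1)·35 + 1 = 1366

By the generalised pigeonhole principle, to guarantee some box contains ≥ r objects we need more than (r − 1) · k objects total. Threshold: n = (r − 1) · k + 1. With r = 40 and k = 35: n = 39 · 35 + 1 = 1365 + 1 = 1366. For n = 1365 = 39 · 35, we can put exactly 39 objects in every box, avoiding 40 in any single one — so 1366 is tight.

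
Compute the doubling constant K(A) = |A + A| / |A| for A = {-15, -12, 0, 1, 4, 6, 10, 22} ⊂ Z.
K = |A + A| / |A| = 32/8 = 4

Enumerate A + A = {a + b : a, b ∈ A}. With |A| = 8, there are |A|^2 = 64 ordered sum pairs; collecting distinct values, A + A = {-30, -27, -24, -15, -14, -12, -11, -9, -8, -6, -5, -2, 0, 1, 2, 4, 5, 6, 7, 8, 10, 11, 12, 14, 16, 20, 22, 23, 26, 28, 32, 44}, so |A + A| = 32. Thus K = 32/8 = 4. For comparison, the minimum possible |A + A| over all 8-element sets is 2·8 − 1 = 15 (so min K = 15/8), attained only by arithmetic progressions.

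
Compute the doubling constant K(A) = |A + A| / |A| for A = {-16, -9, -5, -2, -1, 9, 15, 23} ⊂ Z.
K = |A + A| / |A| = 30/8 = 15/4

Enumerate A + A = {a + b : a, b ∈ A}. With |A| = 8, there are |A|^2 = 64 ordered sum pairs; collecting distinct values, A + A = {-32, -25, -21, -18, -17, -14, -11, -10, -7, -6, -4, -3, -2, -1, 0, 4, 6, 7, 8, 10, 13, 14, 18, 21, 22, 24, 30, 32, 38, 46}, so |A + A| = 30. Thus K = 30/8 = 15/4. For comparison, the minimum possible |A + A| over all 8-element sets is 2·8 − 1 = 15 (so min K = 15/8), attained only by arithmetic progressions.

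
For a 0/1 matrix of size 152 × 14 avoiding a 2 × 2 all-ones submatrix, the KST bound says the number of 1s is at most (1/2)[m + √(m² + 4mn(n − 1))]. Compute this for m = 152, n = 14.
z(152, 14; 2, 2) ≤ (1/2)[152 + √(152² + 4·152·14·13)] = (1/2)[152 + √133760] = 258.8661

Kővári–Sós–Turán: let r_1, ..., r_152 be the row sums and z = Σ r_i the total number of 1s. Each pair of columns can share at most one row with both entries 1 (else a 2×2 all-ones block appears), so Σ_i C(r_i, 2) ≤ C(14, 2) = 91. By convexity Σ_i C(r_i, 2) ≥ 152·C(z/152, 2) = z(z − 152)/(2·152), giving z² − 152z − 152·14·13 ≤ 0 and hence z ≤ (1/2)[152 + √(23104 + 4·27664)] = (1/2)[152 + √133760] ≈ (1/2)(152 + 365.7321) = 258.8661.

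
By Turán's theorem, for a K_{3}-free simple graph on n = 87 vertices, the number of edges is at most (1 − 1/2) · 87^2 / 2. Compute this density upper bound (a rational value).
Turán density bound = (1/2) · 87^2/2 = 7569/4 ≈ 1892.25

Turán's theorem: ex(n, K_{r+1}) is achieved by the complete r-partite Turán graph T(n, r) with parts as balanced as possible, and is at most (1 − 1/r) · n^2/2. For r = 2, n = 87: the density bound is (1/2) · 7569/2 = 7569/4 ≈ 1892.25. The integer-valued extremum is e(T(87, 2)) = 1892, which is strictly less than the density bound 7569/4 since 2 ∤ 87 (the parts of T(87, 2) cannot all be equal).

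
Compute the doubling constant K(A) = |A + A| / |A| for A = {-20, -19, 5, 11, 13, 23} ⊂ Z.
K = |A + A| / |A| = 21/6 = 7/2

Enumerate A + A = {a + b : a, b ∈ A}. With |A| = 6, there are |A|^2 = 36 ordered sum pairs; collecting distinct values, A + A = {-40, -39, -38, -15, -14, -9, -8, -7, -6, 3, 4, 10, 16, 18, 22, 24, 26, 28, 34, 36, 46}, so |A + A| = 21. Thus K = 21/6 = 7/2. For comparison, the minimum possible |A + A| over all 6-element sets is 2·6 − 1 = 11 (so min K = 11/6), attained only by arithmetic progressions.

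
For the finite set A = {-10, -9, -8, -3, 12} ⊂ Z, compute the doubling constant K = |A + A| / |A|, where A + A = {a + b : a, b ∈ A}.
K = |A + A| / |A| = 14/5

Enumerate A + A = {a + b : a, b ∈ A}. With |A| = 5, there are |A|^2 = 25 ordered sum pairs; collecting distinct values, A + A = {-20, -19, -18, -17, -16, -13, -12, -11, -6, 2, 3, 4, 9, 24}, so |A + A| = 14. Thus K = 14/5. For comparison, the minimum possible |A + A| over all 5-element sets is 2·5 − 1 = 9 (so min K = 9/5), attained only by arithmetic progressions.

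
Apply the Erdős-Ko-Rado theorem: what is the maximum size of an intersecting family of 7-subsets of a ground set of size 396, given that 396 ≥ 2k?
max |F| = C(395, 6) = 5077860934510

Erdős-Ko-Rado (1961): when n ≥ 2k, max |F| = C(n−1, k−1). The bound is attained by the star {A : i ∈ A} for any fixed i ∈ [n]. Here C(396−1, 7−1) = C(395, 6) = 5077860934510.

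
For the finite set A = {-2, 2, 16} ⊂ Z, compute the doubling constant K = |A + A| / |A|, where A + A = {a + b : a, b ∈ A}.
K = |A + A| / |A| = 6/3 = 2

Enumerate A + A = {a + b : a, b ∈ A}. With |A| = 3, there are |A|^2 = 9 ordered sum pairs; collecting distinct values, A + A = {-4, 0, 4, 14, 18, 32}, so |A + A| = 6. Thus K = 6/3 = 2. For comparison, the minimum possible |A + A| over all 3-element sets is 2·3 − 1 = 5 (so min K = 5/3), attained only by arithmetic progressions.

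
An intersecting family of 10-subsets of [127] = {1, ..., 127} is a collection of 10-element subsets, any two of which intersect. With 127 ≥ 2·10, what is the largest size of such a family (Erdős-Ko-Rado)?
max |F| = C(126, 9) = 16466440817750

The Erdős-Ko-Rado theorem states: for n ≥ 2k, an intersecting family of k-subsets of an n-element set has size at most C(n − 1, k − 1), with equality for 'star' families {A ⊆ [n] : |A| = k, i ∈ A} (fix an element i). For n = 127, k = 10: C(126, 9) = 16466440817750.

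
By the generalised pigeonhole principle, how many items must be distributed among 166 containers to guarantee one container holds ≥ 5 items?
n = (5 − 1)·166 + 1 = 665

By the generalised pigeonhole principle, to guarantee some box contains ≥ r objects we need more than (r − 1) · k objects total. Threshold: n = (r − 1) · k + 1. With r = 5 and k = 166: n = 4 · 166 + 1 = 664 + 1 = 665. For n = 664 = 4 · 166, we can put exactly 4 objects in every box, avoiding 5 in any single one — so 665 is tight.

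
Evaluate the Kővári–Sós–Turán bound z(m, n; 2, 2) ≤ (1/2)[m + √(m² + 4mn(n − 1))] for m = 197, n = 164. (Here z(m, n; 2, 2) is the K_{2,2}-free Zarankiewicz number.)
z(197, 164; 2, 2) ≤ (1/2)[197 + √(197² + 4·197·164·163)] = (1/2)[197 + √21103625] = 2395.4341

Kővári–Sós–Turán: let r_1, ..., r_197 be the row sums and z = Σ r_i the total number of 1s. Each pair of columns can share at most one row with both entries 1 (else a 2×2 all-ones block appears), so Σ_i C(r_i, 2) ≤ C(164, 2) = 13366. By convexity Σ_i C(r_i, 2) ≥ 197·C(z/197, 2) = z(z − 197)/(2·197), giving z² − 197z − 197·164·163 ≤ 0 and hence z ≤ (1/2)[197 + √(38809 + 4·5266204)] = (1/2)[197 + √21103625] ≈ (1/2)(197 + 4593.8682) = 2395.4341.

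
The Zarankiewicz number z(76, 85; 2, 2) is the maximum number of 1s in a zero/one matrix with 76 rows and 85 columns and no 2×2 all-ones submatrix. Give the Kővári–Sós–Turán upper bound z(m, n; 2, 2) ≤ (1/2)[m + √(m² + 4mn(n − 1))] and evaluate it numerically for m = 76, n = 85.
z(76, 85; 2, 2) ≤ (1/2)[76 + √(76² + 4·76·85·84)] = (1/2)[76 + √2176336] = 775.6205

Kővári–Sós–Turán: let r_1, ..., r_76 be the row sums and z = Σ r_i the total number of 1s. Each pair of columns can share at most one row with both entries 1 (else a 2×2 all-ones block appears), so Σ_i C(r_i, 2) ≤ C(85, 2) = 3570. By convexity Σ_i C(r_i, 2) ≥ 76·C(z/76, 2) = z(z − 76)/(2·76), giving z² − 76z − 76·85·84 ≤ 0 and hence z ≤ (1/2)[76 + √(5776 + 4·542640)] = (1/2)[76 + √2176336] ≈ (1/2)(76 + 1475.241) = 775.6205.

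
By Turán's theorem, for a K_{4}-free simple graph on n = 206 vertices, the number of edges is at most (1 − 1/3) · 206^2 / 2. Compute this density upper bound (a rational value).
Turán density bound = (2/3) · 206^2/2 = 42436/3 ≈ 14145.3333

Turán's theorem: ex(n, K_{r+1}) is achieved by the complete r-partite Turán graph T(n, r) with parts as balanced as possible, and is at most (1 − 1/r) · n^2/2. For r = 3, n = 206: the density bound is (2/3) · 42436/2 = 42436/3 ≈ 14145.3333. The integer-valued extremum is e(T(206, 3)) = 14145, which is strictly less than the density bound 42436/3 since 3 ∤ 206 (the parts of T(206, 3) cannot all be equal).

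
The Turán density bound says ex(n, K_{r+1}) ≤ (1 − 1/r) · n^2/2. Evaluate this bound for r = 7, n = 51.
Turán density bound = (6/7) · 51^2/2 = 7803/7 ≈ 1114.7143

Turán's theorem: ex(n, K_{r+1}) is achieved by the complete r-partite Turán graph T(n, r) with parts as balanced as possible, and is at most (1 − 1/r) · n^2/2. For r = 7, n = 51: the density bound is (6/7) · 2601/2 = 7803/7 ≈ 1114.7143. The integer-valued extremum is e(T(51, 7)) = 1114, which is strictly less than the density bound 7803/7 since 7 ∤ 51 (the parts of T(51, 7) cannot all be equal).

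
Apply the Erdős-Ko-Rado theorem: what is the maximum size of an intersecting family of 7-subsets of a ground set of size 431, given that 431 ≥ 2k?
max |F| = C(430, 6) = 8477414620675

Erdős-Ko-Rado (1961): when n ≥ 2k, max |F| = C(n−1, k−1). The bound is attained by the star {A : i ∈ A} for any fixed i ∈ [n]. Here C(431−1, 7−1) = C(430, 6) = 8477414620675.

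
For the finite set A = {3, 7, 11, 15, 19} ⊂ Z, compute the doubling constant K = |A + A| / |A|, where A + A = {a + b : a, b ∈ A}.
K = |A + A| / |A| = 9/5

Enumerate A + A = {a + b : a, b ∈ A}. With |A| = 5, there are |A|^2 = 25 ordered sum pairs; collecting distinct values, A + A = {6, 10, 14, 18, 22, 26, 30, 34, 38}, so |A + A| = 9. Thus K = 9/5. Here |A + A| = 2|A| − 1 = 9, the minimum possible — so K = 9/5 is minimal, which holds iff A is an arithmetic progression.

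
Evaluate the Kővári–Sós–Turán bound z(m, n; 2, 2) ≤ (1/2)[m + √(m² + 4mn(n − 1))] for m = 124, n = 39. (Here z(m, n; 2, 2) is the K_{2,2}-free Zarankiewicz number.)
z(124, 39; 2, 2) ≤ (1/2)[124 + √(124² + 4·124·39·38)] = (1/2)[124 + √750448] = 495.142

Kővári–Sós–Turán: let r_1, ..., r_124 be the row sums and z = Σ r_i the total number of 1s. Each pair of columns can share at most one row with both entries 1 (else a 2×2 all-ones block appears), so Σ_i C(r_i, 2) ≤ C(39, 2) = 741. By convexity Σ_i C(r_i, 2) ≥ 124·C(z/124, 2) = z(z − 124)/(2·124), giving z² − 124z − 124·39·38 ≤ 0 and hence z ≤ (1/2)[124 + √(15376 + 4·183768)] = (1/2)[124 + √750448] ≈ (1/2)(124 + 866.284) = 495.142.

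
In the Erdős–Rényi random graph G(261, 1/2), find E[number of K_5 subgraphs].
E[# K_5] = C(261, 5) · (1/2)^C(5, 2) = 9711475137 / 2^10 ≈ 9483862.438477

For each 5-subset S of vertices (there are C(261, 5) = 9711475137 such S), let X_S = 1 if S induces a K_5 (all C(5, 2) = 10 edges present). Then P(X_S = 1) = (1/2)^10 = 1/1024. By linearity of expectation, E[# K_5] = C(261, 5) · (1/2)^10 = 9711475137 / 1024 ≈ 9483862.438477.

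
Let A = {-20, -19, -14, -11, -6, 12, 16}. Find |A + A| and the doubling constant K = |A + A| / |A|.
K = |A + A| / |A| = 27/7

Enumerate A + A = {a + b : a, b ∈ A}. With |A| = 7, there are |A|^2 = 49 ordered sum pairs; collecting distinct values, A + A = {-40, -39, -38, -34, -33, -31, -30, -28, -26, -25, -22, -20, -17, -12, -8, -7, -4, -3, -2, 1, 2, 5, 6, 10, 24, 28, 32}, so |A + A| = 27. Thus K = 27/7. For comparison, the minimum possible |A + A| over all 7-element sets is 2·7 − 1 = 13 (so min K = 13/7), attained only by arithmetic progressions.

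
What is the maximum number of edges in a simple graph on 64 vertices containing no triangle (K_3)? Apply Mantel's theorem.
ex(64, K_3) = ⌊64^2/4⌋ = 1024

Mantel (1907): a triangle-free graph on n vertices has at most ⌊n^2/4⌋ edges, with equality for the complete bipartite graph K_{⌊n/2⌋, ⌈n/2⌉}. For n = 64: ⌊64^2/4⌋ = ⌊4096/4⌋ = 1024. The extremal graph is K_{32, 32}, which has 32·32 = 1024 edges.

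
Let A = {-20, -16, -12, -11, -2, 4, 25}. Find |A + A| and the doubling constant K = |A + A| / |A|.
K = |A + A| / |A| = 26/7

Enumerate A + A = {a + b : a, b ∈ A}. With |A| = 7, there are |A|^2 = 49 ordered sum pairs; collecting distinct values, A + A = {-40, -36, -32, -31, -28, -27, -24, -23, -22, -18, -16, -14, -13, -12, -8, -7, -4, 2, 5, 8, 9, 13, 14, 23, 29, 50}, so |A + A| = 26. Thus K = 26/7. For comparison, the minimum possible |A + A| over all 7-element sets is 2·7 − 1 = 13 (so min K = 13/7), attained only by arithmetic progressions.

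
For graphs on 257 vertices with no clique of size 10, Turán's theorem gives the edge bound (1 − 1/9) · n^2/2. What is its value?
Turán density bound = (8/9) · 257^2/2 = 264196/9 ≈ 29355.1111

Turán's theorem: ex(n, K_{r+1}) is achieved by the complete r-partite Turán graph T(n, r) with parts as balanced as possible, and is at most (1 − 1/r) · n^2/2. For r = 9, n = 257: the density bound is (8/9) · 66049/2 = 264196/9 ≈ 29355.1111. The integer-valued extremum is e(T(257, 9)) = 29354, which is strictly less than the density bound 264196/9 since 9 ∤ 257 (the parts of T(257, 9) cannot all be equal).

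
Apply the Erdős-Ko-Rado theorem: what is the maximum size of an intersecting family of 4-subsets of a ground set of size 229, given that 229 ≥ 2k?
max |F| = C(228, 3) = 1949476

The Erdős-Ko-Rado theorem states: for n ≥ 2k, an intersecting family of k-subsets of an n-element set has size at most C(n − 1, k − 1), with equality for 'star' families {A ⊆ [n] : |A| = k, i ∈ A} (fix an element i). For n = 229, k = 4: C(228, 3) = 1949476.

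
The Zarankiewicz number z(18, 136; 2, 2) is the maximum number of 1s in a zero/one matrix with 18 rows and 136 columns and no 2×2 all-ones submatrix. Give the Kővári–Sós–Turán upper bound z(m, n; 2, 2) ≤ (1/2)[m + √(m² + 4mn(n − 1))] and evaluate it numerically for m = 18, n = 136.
z(18, 136; 2, 2) ≤ (1/2)[18 + √(18² + 4·18·136·135)] = (1/2)[18 + √1322244] = 583.9443

Kővári–Sós–Turán: let r_1, ..., r_18 be the row sums and z = Σ r_i the total number of 1s. Each pair of columns can share at most one row with both entries 1 (else a 2×2 all-ones block appears), so Σ_i C(r_i, 2) ≤ C(136, 2) = 9180. By convexity Σ_i C(r_i, 2) ≥ 18·C(z/18, 2) = z(z − 18)/(2·18), giving z² − 18z − 18·136·135 ≤ 0 and hence z ≤ (1/2)[18 + √(324 + 4·330480)] = (1/2)[18 + √1322244] ≈ (1/2)(18 + 1149.8887) = 583.9443.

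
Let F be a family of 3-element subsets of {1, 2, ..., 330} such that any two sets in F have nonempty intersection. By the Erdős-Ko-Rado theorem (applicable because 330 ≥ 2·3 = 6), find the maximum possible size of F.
max |F| = C(329, 2) = 53956

The Erdős-Ko-Rado theorem states: for n ≥ 2k, an intersecting family of k-subsets of an n-element set has size at most C(n − 1, k − 1), with equality for 'star' families {A ⊆ [n] : |A| = k, i ∈ A} (fix an element i). For n = 330, k = 3: C(329, 2) = 53956.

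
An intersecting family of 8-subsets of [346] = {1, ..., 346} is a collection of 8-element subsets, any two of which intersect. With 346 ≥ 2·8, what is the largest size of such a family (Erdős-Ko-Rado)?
max |F| = C(345, 7) = 108567596033820

The Erdős-Ko-Rado theorem states: for n ≥ 2k, an intersecting family of k-subsets of an n-element set has size at most C(n − 1, k − 1), with equality for 'star' families {A ⊆ [n] : |A| = k, i ∈ A} (fix an element i). For n = 346, k = 8: C(345, 7) = 108567596033820.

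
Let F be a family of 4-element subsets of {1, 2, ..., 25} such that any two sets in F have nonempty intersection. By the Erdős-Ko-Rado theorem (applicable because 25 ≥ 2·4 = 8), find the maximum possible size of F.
max |F| = C(24, 3) = 2024

The Erdős-Ko-Rado theorem states: for n ≥ 2k, an intersecting family of k-subsets of an n-element set has size at most C(n − 1, k − 1), with equality for 'star' families {A ⊆ [n] : |A| = k, i ∈ A} (fix an element i). For n = 25, k = 4: C(24, 3) = 2024.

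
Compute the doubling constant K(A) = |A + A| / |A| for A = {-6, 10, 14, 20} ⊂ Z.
K = |A + A| / |A| = 10/4 = 5/2

Enumerate A + A = {a + b : a, b ∈ A}. With |A| = 4, there are |A|^2 = 16 ordered sum pairs; collecting distinct values, A + A = {-12, 4, 8, 14, 20, 24, 28, 30, 34, 40}, so |A + A| = 10. Thus K = 10/4 = 5/2. For comparison, the minimum possible |A + A| over all 4-element sets is 2·4 − 1 = 7 (so min K = 7/4), attained only by arithmetic progressions.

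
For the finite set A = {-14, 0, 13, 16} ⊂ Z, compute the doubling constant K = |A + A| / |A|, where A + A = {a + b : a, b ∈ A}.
K = |A + A| / |A| = 10/4 = 5/2

Enumerate A + A = {a + b : a, b ∈ A}. With |A| = 4, there are |A|^2 = 16 ordered sum pairs; collecting distinct values, A + A = {-28, -14, -1, 0, 2, 13, 16, 26, 29, 32}, so |A + A| = 10. Thus K = 10/4 = 5/2. For comparison, the minimum possible |A + A| over all 4-element sets is 2·4 − 1 = 7 (so min K = 7/4), attained only by arithmetic progressions.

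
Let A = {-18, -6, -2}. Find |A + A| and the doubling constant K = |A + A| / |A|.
K = |A + A| / |A| = 6/3 = 2

Enumerate A + A = {a + b : a, b ∈ A}. With |A| = 3, there are |A|^2 = 9 ordered sum pairs; collecting distinct values, A + A = {-36, -24, -20, -12, -8, -4}, so |A + A| = 6. Thus K = 6/3 = 2. For comparison, the minimum possible |A + A| over all 3-element sets is 2·3 − 1 = 5 (so min K = 5/3), attained only by arithmetic progressions.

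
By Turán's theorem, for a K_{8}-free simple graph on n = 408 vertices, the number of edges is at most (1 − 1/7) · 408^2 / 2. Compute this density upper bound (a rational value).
Turán density bound = (6/7) · 408^2/2 = 499392/7 ≈ 71341.7143

Turán's theorem: ex(n, K_{r+1}) is achieved by the complete r-partite Turán graph T(n, r) with parts as balanced as possible, and is at most (1 − 1/r) · n^2/2. For r = 7, n = 408: the density bound is (6/7) · 166464/2 = 499392/7 ≈ 71341.7143. The integer-valued extremum is e(T(408, 7)) = 71341, which is strictly less than the density bound 499392/7 since 7 ∤ 408 (the parts of T(408, 7) cannot all be equal).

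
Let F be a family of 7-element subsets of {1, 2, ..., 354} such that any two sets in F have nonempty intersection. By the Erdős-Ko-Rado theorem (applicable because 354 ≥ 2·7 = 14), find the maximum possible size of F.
max |F| = C(353, 6) = 2574925713360

Erdős-Ko-Rado (1961): when n ≥ 2k, max |F| = C(n−1, k−1). The bound is attained by the star {A : i ∈ A} for any fixed i ∈ [n]. Here C(354−1, 7−1) = C(353, 6) = 2574925713360.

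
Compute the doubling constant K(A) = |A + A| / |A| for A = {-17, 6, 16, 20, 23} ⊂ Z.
K = |A + A| / |A| = 15/5 = 3

Enumerate A + A = {a + b : a, b ∈ A}. With |A| = 5, there are |A|^2 = 25 ordered sum pairs; collecting distinct values, A + A = {-34, -11, -1, 3, 6, 12, 22, 26, 29, 32, 36, 39, 40, 43, 46}, so |A + A| = 15. Thus K = 15/5 = 3. For comparison, the minimum possible |A + A| over all 5-element sets is 2·5 − 1 = 9 (so min K = 9/5), attained only by arithmetic progressions.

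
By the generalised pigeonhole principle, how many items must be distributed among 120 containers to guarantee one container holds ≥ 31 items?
n = (31 − 1)·120 + 1 = 3601

By the generalised pigeonhole principle, to guarantee some box contains ≥ r objects we need more than (r − 1) · k objects total. Threshold: n = (r − 1) · k + 1. With r = 31 and k = 120: n = 30 · 120 + 1 = 3600 + 1 = 3601. For n = 3600 = 30 · 120, we can put exactly 30 objects in every box, avoiding 31 in any single one — so 3601 is tight.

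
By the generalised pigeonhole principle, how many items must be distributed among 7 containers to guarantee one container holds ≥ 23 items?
n = (23 − 1)·7 + 1 = 155

By the generalised pigeonhole principle, to guarantee some box contains ≥ r objects we need more than (r − 1) · k objects total. Threshold: n = (r − 1) · k + 1. With r = 23 and k = 7: n = 22 · 7 + 1 = 154 + 1 = 155. For n = 154 = 22 · 7, we can put exactly 22 objects in every box, avoiding 23 in any single one — so 155 is tight.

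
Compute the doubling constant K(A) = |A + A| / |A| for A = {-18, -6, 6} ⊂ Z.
K = |A + A| / |A| = 5/3

Enumerate A + A = {a + b : a, b ∈ A}. With |A| = 3, there are |A|^2 = 9 ordered sum pairs; collecting distinct values, A + A = {-36, -24, -12, 0, 12}, so |A + A| = 5. Thus K = 5/3. Here |A + A| = 2|A| − 1 = 5, the minimum possible — so K = 5/3 is minimal, which holds iff A is an arithmetic progression.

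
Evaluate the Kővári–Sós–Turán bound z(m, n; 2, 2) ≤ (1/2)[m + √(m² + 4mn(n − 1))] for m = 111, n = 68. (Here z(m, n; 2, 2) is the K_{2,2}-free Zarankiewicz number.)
z(111, 68; 2, 2) ≤ (1/2)[111 + √(111² + 4·111·68·67)] = (1/2)[111 + √2035185] = 768.7996

Kővári–Sós–Turán: let r_1, ..., r_111 be the row sums and z = Σ r_i the total number of 1s. Each pair of columns can share at most one row with both entries 1 (else a 2×2 all-ones block appears), so Σ_i C(r_i, 2) ≤ C(68, 2) = 2278. By convexity Σ_i C(r_i, 2) ≥ 111·C(z/111, 2) = z(z − 111)/(2·111), giving z² − 111z − 111·68·67 ≤ 0 and hence z ≤ (1/2)[111 + √(12321 + 4·505716)] = (1/2)[111 + √2035185] ≈ (1/2)(111 + 1426.5991) = 768.7996.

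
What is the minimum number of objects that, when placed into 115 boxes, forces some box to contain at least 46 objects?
n = (46 − 1)·115 + 1 = 5176

By the generalised pigeonhole principle, to guarantee some box contains ≥ r objects we need more than (r − 1) · k objects total. Threshold: n = (r − 1) · k + 1. With r = 46 and k = 115: n = 45 · 115 + 1 = 5175 + 1 = 5176. For n = 5175 = 45 · 115, we can put exactly 45 objects in every box, avoiding 46 in any single one — so 5176 is tight.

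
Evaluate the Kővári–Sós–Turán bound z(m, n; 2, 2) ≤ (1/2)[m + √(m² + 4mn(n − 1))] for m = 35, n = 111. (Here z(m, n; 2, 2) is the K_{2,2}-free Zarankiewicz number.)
z(35, 111; 2, 2) ≤ (1/2)[35 + √(35² + 4·35·111·110)] = (1/2)[35 + √1710625] = 671.4543

Kővári–Sós–Turán: let r_1, ..., r_35 be the row sums and z = Σ r_i the total number of 1s. Each pair of columns can share at most one row with both entries 1 (else a 2×2 all-ones block appears), so Σ_i C(r_i, 2) ≤ C(111, 2) = 6105. By convexity Σ_i C(r_i, 2) ≥ 35·C(z/35, 2) = z(z − 35)/(2·35), giving z² − 35z − 35·111·110 ≤ 0 and hence z ≤ (1/2)[35 + √(1225 + 4·427350)] = (1/2)[35 + √1710625] ≈ (1/2)(35 + 1307.9086) = 671.4543.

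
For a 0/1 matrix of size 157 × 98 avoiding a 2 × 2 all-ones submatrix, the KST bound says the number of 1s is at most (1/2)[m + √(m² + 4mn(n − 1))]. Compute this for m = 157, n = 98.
z(157, 98; 2, 2) ≤ (1/2)[157 + √(157² + 4·157·98·97)] = (1/2)[157 + √5994417] = 1302.6749

Kővári–Sós–Turán: let r_1, ..., r_157 be the row sums and z = Σ r_i the total number of 1s. Each pair of columns can share at most one row with both entries 1 (else a 2×2 all-ones block appears), so Σ_i C(r_i, 2) ≤ C(98, 2) = 4753. By convexity Σ_i C(r_i, 2) ≥ 157·C(z/157, 2) = z(z − 157)/(2·157), giving z² − 157z − 157·98·97 ≤ 0 and hence z ≤ (1/2)[157 + √(24649 + 4·1492442)] = (1/2)[157 + √5994417] ≈ (1/2)(157 + 2448.3499) = 1302.6749.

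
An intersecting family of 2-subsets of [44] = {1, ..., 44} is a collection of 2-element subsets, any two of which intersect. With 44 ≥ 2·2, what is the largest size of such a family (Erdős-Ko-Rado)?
max |F| = C(43, 1) = 43

The Erdős-Ko-Rado theorem states: for n ≥ 2k, an intersecting family of k-subsets of an n-element set has size at most C(n − 1, k − 1), with equality for 'star' families {A ⊆ [n] : |A| = k, i ∈ A} (fix an element i). For n = 44, k = 2: C(43, 1) = 43.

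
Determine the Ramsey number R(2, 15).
R(2, 15) = 15

R(2, k) = k for all k ≥ 2: in a 2-colouring of K_k, either some edge is red (a red K_2) or all edges are blue (a blue K_k). And K_{14} coloured all-blue has no blue K_15, so R(2, 15) > 14. Hence R(2, 15) = 15.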